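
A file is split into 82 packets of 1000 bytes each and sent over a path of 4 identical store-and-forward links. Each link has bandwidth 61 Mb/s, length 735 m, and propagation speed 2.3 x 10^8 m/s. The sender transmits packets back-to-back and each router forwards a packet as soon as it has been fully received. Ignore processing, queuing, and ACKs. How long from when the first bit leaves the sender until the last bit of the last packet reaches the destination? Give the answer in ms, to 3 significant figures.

Per-hop transmission t_tx = L/R = 8000/61000000 = 0.131148 ms.
Per-hop propagation t_prop = 735/2.3e+08 = 0.00319565 ms.
Pipeline fill: first packet needs 4·t_tx to clear all hops; remaining 81 packets each add one t_tx.
Total = (4+82-1)·t_tx + 4·t_prop = 85·0.131148 + 4·0.00319565 = 11.2 ms.

11.2 ms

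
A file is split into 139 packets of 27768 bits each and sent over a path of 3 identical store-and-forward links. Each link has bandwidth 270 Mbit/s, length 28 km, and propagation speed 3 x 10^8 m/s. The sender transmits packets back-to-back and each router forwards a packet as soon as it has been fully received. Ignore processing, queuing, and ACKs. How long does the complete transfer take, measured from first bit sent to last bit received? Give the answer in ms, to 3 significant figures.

14.8 ms

Per-hop transmission t_tx = L/R = 27768/270000000 = 0.102844 ms.
Per-hop propagation t_prop = 28000/300000000 = 0.0933333 ms.
Pipeline fill: first packet needs 3·t_tx to clear all hops; remaining 138 packets each add one t_tx.
Total = (3+139-1)·t_tx + 3·t_prop = 141·0.102844 + 3·0.0933333 = 14.8 ms.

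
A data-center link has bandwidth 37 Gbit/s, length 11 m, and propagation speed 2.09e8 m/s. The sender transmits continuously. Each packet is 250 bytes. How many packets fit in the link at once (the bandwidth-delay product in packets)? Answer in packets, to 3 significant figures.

Propagation delay = 11 / 209000000 = 5.26316e-08 s.
BDP = R × t_prop = 37000000000 × 5.26316e-08 = 1947.37 bits.
In packets of 2000 bits: 0.974 packets.

0.974 packets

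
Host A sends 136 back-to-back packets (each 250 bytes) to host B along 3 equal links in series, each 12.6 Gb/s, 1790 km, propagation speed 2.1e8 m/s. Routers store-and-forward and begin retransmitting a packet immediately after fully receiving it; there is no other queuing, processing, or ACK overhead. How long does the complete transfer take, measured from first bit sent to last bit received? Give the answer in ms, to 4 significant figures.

Per-hop transmission t_tx = L/R = 2000/12600000000 = 0.00015873 ms.
Per-hop propagation t_prop = 1790000/210000000 = 8.52381 ms.
Pipeline fill: first packet needs 3·t_tx to clear all hops; remaining 135 packets each add one t_tx.
Total = (3+136-1)·t_tx + 3·t_prop = 138·0.00015873 + 3·8.52381 = 25.59 ms.

25.59 ms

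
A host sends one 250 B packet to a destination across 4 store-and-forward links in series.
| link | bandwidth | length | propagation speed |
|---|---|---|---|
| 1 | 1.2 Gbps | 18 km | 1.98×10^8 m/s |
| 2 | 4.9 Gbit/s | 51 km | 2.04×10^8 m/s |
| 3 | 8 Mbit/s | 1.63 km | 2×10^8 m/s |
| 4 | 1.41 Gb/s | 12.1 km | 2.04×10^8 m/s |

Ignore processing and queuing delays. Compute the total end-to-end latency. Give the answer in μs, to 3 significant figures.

L = 250 × 8 = 2000 bits.
Transmission delays (L/R per hop): 1.66667, 0.408163, 250, 1.41844 μs; sum = 253.493 μs.
Propagation delays (d/s per hop): 90.9091, 250, 8.15, 59.3137 μs; sum = 408.373 μs.
End-to-end = 662 μs.

662 μs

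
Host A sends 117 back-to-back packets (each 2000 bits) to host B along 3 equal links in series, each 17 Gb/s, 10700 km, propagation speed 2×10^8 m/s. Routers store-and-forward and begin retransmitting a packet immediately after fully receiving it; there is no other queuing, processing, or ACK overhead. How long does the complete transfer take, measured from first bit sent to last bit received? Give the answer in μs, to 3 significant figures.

161000 μs

Per-hop transmission t_tx = L/R = 2000/17000000000 = 0.117647 μs.
Per-hop propagation t_prop = 10700000/200000000 = 53500 μs.
Pipeline fill: first packet needs 3·t_tx to clear all hops; remaining 116 packets each add one t_tx.
Total = (3+117-1)·t_tx + 3·t_prop = 119·0.117647 + 3·53500 = 161000 μs.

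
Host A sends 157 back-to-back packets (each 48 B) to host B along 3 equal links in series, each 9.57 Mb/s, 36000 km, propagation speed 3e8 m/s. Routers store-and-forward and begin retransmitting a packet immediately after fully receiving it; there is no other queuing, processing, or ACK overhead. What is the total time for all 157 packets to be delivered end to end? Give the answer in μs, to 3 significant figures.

366000 μs

Per-hop transmission t_tx = L/R = 384/9570000 = 40.1254 μs.
Per-hop propagation t_prop = 36000000/300000000 = 120000 μs.
Pipeline fill: first packet needs 3·t_tx to clear all hops; remaining 156 packets each add one t_tx.
Total = (3+157-1)·t_tx + 3·t_prop = 159·40.1254 + 3·120000 = 366000 μs.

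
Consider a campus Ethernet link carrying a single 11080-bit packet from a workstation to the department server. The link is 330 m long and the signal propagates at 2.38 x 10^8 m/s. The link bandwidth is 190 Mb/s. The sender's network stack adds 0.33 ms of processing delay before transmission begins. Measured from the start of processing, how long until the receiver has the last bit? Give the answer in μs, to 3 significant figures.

Transmission delay = L/R = 11080 / 190000000 = 58.3158 μs.
Propagation delay = d/s = 330 m / 238000000 m/s = 1.38655 μs.
Plus processing delay 0.33 ms = 330 μs.
Total = 390 μs.

390 μs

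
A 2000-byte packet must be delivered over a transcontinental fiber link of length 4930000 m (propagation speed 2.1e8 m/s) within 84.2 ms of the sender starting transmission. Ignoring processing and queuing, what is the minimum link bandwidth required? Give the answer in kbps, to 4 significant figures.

263.5 kbps

L = 16000 bits.
Propagation delay = 4930000 / 210000000 = 23.4762 ms.
Transmission budget = 84.2 − 23.4762 = 60.7238 ms.
R ≥ L / t_tx = 16000 bits / 0.0607238 s = 263.5 kbps.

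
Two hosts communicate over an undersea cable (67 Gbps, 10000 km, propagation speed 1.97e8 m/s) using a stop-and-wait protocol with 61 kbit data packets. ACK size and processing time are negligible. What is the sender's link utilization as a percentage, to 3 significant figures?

t_tx = L/R = 61000/67000000000 = 9.10448e-07 s.
t_prop = 10000000/197000000 = 0.0507614 s; RTT = 0.101523 s.
Cycle = t_tx + RTT = 0.101524 s.
Utilization = t_tx / cycle = 9.10448e-07/0.101524 = 0.000897 %.

0.000897 %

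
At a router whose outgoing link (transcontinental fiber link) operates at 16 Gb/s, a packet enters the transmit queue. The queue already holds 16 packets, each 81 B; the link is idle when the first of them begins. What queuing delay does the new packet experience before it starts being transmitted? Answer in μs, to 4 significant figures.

0.6480 μs

Each queued packet: L/R = 648/16000000000 = 0.0405 μs.
16 queued → 0.648 μs.
Queuing delay = 0.6480 μs.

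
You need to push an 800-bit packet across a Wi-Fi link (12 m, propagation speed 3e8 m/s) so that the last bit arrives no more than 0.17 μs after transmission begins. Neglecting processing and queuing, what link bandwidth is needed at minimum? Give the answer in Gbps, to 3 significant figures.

Propagation delay = 12 / 300000000 = 0.04 μs.
Transmission budget = 0.17 − 0.04 = 0.13 μs.
R ≥ L / t_tx = 800 bits / 1.3e-07 s = 6.15 Gbps.

6.15 Gbps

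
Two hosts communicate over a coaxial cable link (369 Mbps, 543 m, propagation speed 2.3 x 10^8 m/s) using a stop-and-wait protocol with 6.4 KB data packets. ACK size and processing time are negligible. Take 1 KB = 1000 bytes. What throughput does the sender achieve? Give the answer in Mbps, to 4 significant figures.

356.9 Mbps

t_tx = L/R = 51200/369000000 = 0.000138753 s.
t_prop = 543/2.3e+08 = 2.36087e-06 s; RTT = 4.72174e-06 s.
Cycle = t_tx + RTT = 0.000143475 s.
Throughput = L / cycle = 51200 / 0.000143475 = 356.9 Mbps.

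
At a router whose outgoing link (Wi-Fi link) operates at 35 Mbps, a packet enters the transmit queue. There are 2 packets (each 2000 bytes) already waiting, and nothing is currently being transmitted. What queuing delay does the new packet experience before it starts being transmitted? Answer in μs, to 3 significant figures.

914 μs

Each queued packet: L/R = 16000/35000000 = 457.143 μs.
2 queued → 914.286 μs.
Queuing delay = 914 μs.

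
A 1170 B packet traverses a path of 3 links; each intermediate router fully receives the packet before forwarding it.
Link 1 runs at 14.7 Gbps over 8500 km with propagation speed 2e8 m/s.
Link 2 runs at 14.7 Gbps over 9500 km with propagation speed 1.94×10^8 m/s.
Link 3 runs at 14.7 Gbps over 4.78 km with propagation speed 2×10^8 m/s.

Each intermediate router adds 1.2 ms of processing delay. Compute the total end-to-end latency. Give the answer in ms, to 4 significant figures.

L = 1170 × 8 = 9360 bits.
Transmission delay per hop = L/R = 9360/14700000000 = 0.000636735 ms; 3 hops → 0.0019102 ms.
Propagation delays (d/s per hop): 42.5, 48.9691, 0.0239 ms; sum = 91.493 ms.
Processing at 2 router(s): 2 × 1.2 ms = 2.4 ms.
End-to-end = 93.89 ms.

93.89 ms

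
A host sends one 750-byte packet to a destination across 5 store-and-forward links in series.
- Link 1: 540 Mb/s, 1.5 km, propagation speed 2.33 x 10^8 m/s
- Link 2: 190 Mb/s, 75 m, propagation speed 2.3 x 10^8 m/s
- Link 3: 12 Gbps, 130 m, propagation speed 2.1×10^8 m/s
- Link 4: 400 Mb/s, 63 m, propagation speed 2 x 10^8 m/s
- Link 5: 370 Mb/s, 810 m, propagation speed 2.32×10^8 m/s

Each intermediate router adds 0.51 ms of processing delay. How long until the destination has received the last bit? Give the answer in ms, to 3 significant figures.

2.13 ms

L = 750 × 8 = 6000 bits.
Transmission delays (L/R per hop): 0.0111111, 0.0315789, 0.0005, 0.015, 0.0162162 ms; sum = 0.0744063 ms.
Propagation delays (d/s per hop): 0.00643777, 0.000326087, 0.000619048, 0.000315, 0.00349138 ms; sum = 0.0111893 ms.
Processing at 4 router(s): 4 × 0.51 ms = 2.04 ms.
End-to-end = 2.13 ms.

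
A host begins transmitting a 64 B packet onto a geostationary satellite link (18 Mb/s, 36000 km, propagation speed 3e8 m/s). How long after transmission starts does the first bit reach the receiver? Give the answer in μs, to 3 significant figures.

120000 μs

First bit experiences only propagation delay: d/s = 36000000/300000000 = 120000 μs.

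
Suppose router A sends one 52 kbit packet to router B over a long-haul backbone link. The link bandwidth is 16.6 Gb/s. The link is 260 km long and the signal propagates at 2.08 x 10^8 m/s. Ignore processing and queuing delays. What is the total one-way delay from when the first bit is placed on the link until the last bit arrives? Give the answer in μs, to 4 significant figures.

L = 52000 bits.
Transmission delay = L/R = 52000 / 1.66e+10 = 3.13253 μs.
Propagation delay = d/s = 260000 m / 208000000 m/s = 1250 μs.
Total = 1253 μs.

1253 μs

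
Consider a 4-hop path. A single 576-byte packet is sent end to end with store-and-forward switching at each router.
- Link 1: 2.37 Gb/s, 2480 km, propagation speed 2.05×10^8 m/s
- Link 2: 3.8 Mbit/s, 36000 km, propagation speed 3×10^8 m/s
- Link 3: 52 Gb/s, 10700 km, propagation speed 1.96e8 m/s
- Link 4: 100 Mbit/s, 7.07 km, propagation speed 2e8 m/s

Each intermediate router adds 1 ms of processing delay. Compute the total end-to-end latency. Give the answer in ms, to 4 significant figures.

L = 576 × 8 = 4608 bits.
Transmission delays (L/R per hop): 0.0019443, 1.21263, 8.86154e-05, 0.04608 ms; sum = 1.26074 ms.
Propagation delays (d/s per hop): 12.0976, 120, 54.5918, 0.03535 ms; sum = 186.725 ms.
Processing at 3 router(s): 3 × 1 ms = 3 ms.
End-to-end = 191.0 ms.

191.0 ms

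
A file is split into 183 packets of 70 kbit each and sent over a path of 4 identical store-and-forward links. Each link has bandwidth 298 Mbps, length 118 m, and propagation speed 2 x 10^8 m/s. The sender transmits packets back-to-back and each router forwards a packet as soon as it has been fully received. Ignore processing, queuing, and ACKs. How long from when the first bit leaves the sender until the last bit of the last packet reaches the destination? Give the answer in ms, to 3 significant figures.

Per-hop transmission t_tx = L/R = 70000/298000000 = 0.234899 ms.
Per-hop propagation t_prop = 118/200000000 = 0.00059 ms.
Pipeline fill: first packet needs 4·t_tx to clear all hops; remaining 182 packets each add one t_tx.
Total = (4+183-1)·t_tx + 4·t_prop = 186·0.234899 + 4·0.00059 = 43.7 ms.

43.7 ms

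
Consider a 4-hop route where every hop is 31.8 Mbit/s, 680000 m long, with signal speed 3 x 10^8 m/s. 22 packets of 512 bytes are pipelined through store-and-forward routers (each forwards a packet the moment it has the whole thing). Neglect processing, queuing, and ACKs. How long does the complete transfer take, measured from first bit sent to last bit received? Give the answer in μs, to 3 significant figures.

Per-hop transmission t_tx = L/R = 4096/31800000 = 128.805 μs.
Per-hop propagation t_prop = 680000/300000000 = 2266.67 μs.
Pipeline fill: first packet needs 4·t_tx to clear all hops; remaining 21 packets each add one t_tx.
Total = (4+22-1)·t_tx + 4·t_prop = 25·128.805 + 4·2266.67 = 12300 μs.

12300 μs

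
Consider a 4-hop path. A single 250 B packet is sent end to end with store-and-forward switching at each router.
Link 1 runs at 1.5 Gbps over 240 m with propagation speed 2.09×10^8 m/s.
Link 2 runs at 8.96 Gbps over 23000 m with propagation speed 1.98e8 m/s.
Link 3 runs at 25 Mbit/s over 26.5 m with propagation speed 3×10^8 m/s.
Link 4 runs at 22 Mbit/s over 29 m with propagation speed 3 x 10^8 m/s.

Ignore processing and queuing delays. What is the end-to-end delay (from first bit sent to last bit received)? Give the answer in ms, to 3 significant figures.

L = 250 × 8 = 2000 bits.
Transmission delays (L/R per hop): 0.00133333, 0.000223214, 0.08, 0.0909091 ms; sum = 0.172466 ms.
Propagation delays (d/s per hop): 0.00114833, 0.116162, 8.83333e-05, 9.66667e-05 ms; sum = 0.117495 ms.
End-to-end = 0.290 ms.

0.290 ms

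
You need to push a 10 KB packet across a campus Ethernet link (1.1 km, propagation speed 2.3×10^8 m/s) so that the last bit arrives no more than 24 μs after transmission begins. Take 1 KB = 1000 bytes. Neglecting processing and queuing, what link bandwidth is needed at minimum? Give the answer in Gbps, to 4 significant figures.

L = 80000 bits.
Propagation delay = 1100 / 2.3e+08 = 4.78261 μs.
Transmission budget = 24 − 4.78261 = 19.2174 μs.
R ≥ L / t_tx = 80000 bits / 1.92174e-05 s = 4.163 Gbps.

4.163 Gbps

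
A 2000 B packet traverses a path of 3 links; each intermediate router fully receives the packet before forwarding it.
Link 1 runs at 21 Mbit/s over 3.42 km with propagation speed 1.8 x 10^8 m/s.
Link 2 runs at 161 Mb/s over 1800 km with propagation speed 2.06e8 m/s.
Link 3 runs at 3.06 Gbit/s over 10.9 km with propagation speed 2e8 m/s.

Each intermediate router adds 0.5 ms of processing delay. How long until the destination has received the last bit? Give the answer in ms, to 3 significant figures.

10.7 ms

L = 2000 × 8 = 16000 bits.
Transmission delays (L/R per hop): 0.761905, 0.0993789, 0.00522876 ms; sum = 0.866512 ms.
Propagation delays (d/s per hop): 0.019, 8.73786, 0.0545 ms; sum = 8.81136 ms.
Processing at 2 router(s): 2 × 0.5 ms = 1 ms.
End-to-end = 10.7 ms.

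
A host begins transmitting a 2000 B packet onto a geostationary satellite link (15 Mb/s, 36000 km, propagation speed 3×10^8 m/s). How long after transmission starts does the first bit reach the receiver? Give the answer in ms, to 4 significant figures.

First bit experiences only propagation delay: d/s = 36000000/300000000 = 120.0 ms.

120.0 ms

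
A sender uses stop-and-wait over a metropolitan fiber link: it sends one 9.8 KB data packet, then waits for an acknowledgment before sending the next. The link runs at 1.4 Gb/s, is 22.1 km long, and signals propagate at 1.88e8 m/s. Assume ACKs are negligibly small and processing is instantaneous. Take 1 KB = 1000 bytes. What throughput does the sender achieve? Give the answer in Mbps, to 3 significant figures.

t_tx = L/R = 78400/1400000000 = 5.6e-05 s.
t_prop = 22100/188000000 = 0.000117553 s; RTT = 0.000235106 s.
Cycle = t_tx + RTT = 0.000291106 s.
Throughput = L / cycle = 78400 / 0.000291106 = 269 Mbps.

269 Mbps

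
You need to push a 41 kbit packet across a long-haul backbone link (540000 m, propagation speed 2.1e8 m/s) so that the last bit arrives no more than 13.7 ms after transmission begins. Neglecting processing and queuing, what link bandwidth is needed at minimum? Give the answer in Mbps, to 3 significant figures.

Propagation delay = 540000 / 210000000 = 2.57143 ms.
Transmission budget = 13.7 − 2.57143 = 11.1286 ms.
R ≥ L / t_tx = 41000 bits / 0.0111286 s = 3.68 Mbps.

3.68 Mbps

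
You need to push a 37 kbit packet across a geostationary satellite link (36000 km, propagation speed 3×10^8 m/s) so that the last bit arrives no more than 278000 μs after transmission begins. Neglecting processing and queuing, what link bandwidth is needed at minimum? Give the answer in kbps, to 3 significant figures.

Propagation delay = 36000000 / 300000000 = 120000 μs.
Transmission budget = 278000 − 120000 = 158000 μs.
R ≥ L / t_tx = 37000 bits / 0.158 s = 234 kbps.

234 kbps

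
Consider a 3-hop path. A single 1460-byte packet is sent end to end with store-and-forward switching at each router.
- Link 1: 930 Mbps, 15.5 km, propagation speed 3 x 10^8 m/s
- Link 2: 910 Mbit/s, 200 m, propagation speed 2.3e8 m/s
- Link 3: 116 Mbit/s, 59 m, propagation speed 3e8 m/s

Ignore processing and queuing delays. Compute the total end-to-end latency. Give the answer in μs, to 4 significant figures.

L = 1460 × 8 = 11680 bits.
Transmission delays (L/R per hop): 12.5591, 12.8352, 100.69 μs; sum = 126.084 μs.
Propagation delays (d/s per hop): 51.6667, 0.869565, 0.196667 μs; sum = 52.7329 μs.
End-to-end = 178.8 μs.

178.8 μs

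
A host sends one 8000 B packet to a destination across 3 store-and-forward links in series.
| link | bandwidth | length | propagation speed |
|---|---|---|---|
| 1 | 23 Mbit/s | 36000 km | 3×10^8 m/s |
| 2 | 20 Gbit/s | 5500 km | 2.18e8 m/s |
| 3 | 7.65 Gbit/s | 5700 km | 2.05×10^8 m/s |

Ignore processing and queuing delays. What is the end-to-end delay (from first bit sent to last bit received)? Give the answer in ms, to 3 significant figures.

L = 8000 × 8 = 64000 bits.
Transmission delays (L/R per hop): 2.78261, 0.0032, 0.00836601 ms; sum = 2.79417 ms.
Propagation delays (d/s per hop): 120, 25.2294, 27.8049 ms; sum = 173.034 ms.
End-to-end = 176 ms.

176 ms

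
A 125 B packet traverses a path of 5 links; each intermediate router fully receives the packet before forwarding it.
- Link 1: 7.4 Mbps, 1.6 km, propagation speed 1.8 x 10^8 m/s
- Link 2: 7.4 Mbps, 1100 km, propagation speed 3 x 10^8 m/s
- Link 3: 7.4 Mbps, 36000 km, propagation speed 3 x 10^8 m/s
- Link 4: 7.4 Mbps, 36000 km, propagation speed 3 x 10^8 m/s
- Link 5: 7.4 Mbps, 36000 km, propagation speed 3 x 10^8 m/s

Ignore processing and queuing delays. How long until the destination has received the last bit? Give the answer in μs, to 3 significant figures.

364000 μs

L = 125 × 8 = 1000 bits.
Transmission delay per hop = L/R = 1000/7400000 = 135.135 μs; 5 hops → 675.676 μs.
Propagation delays (d/s per hop): 8.88889, 3666.67, 120000, 120000, 120000 μs; sum = 363676 μs.
End-to-end = 364000 μs.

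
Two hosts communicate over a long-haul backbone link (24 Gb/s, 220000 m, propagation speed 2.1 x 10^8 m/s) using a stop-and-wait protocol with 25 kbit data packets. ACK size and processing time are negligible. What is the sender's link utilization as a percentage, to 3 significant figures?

0.0497 %

t_tx = L/R = 25000/24000000000 = 1.04167e-06 s.
t_prop = 220000/210000000 = 0.00104762 s; RTT = 0.00209524 s.
Cycle = t_tx + RTT = 0.00209628 s.
Utilization = t_tx / cycle = 1.04167e-06/0.00209628 = 0.0497 %.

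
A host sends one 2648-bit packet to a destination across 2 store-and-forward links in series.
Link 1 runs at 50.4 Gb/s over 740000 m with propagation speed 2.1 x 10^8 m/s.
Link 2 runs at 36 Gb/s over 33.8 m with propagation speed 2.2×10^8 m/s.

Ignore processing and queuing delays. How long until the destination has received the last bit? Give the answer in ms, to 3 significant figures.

3.52 ms

Transmission delays (L/R per hop): 5.25397e-05, 7.35556e-05 ms; sum = 0.000126095 ms.
Propagation delays (d/s per hop): 3.52381, 0.000153636 ms; sum = 3.52396 ms.
End-to-end = 3.52 ms.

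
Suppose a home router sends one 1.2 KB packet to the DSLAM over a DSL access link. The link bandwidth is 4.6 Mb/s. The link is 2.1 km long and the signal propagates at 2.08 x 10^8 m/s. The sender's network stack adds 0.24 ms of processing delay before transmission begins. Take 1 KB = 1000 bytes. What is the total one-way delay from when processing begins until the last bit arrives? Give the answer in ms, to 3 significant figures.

2.34 ms

L = 9600 bits.
Transmission delay = L/R = 9600 / 4600000 = 2.08696 ms.
Propagation delay = d/s = 2100 m / 208000000 m/s = 0.0100962 ms.
Plus processing delay 0.24 ms = 0.24 ms.
Total = 2.34 ms.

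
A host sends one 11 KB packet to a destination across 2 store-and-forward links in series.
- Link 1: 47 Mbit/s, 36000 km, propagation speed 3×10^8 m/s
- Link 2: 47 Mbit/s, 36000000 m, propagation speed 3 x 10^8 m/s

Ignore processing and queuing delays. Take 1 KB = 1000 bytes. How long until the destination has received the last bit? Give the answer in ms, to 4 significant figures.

L = 88000 bits.
Transmission delay per hop = L/R = 88000/47000000 = 1.87234 ms; 2 hops → 3.74468 ms.
Propagation delays (d/s per hop): 120, 120 ms; sum = 240 ms.
End-to-end = 243.7 ms.

243.7 ms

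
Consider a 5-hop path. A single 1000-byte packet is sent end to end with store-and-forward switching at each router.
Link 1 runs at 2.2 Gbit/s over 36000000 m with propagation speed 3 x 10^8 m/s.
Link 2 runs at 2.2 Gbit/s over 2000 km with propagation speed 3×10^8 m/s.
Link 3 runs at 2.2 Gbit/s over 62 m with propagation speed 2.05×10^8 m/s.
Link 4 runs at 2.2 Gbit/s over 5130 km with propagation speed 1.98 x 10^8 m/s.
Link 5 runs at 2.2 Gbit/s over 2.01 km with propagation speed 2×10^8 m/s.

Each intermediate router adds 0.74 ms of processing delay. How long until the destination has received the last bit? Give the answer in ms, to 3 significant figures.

L = 1000 × 8 = 8000 bits.
Transmission delay per hop = L/R = 8000/2200000000 = 0.00363636 ms; 5 hops → 0.0181818 ms.
Propagation delays (d/s per hop): 120, 6.66667, 0.000302439, 25.9091, 0.01005 ms; sum = 152.586 ms.
Processing at 4 router(s): 4 × 0.74 ms = 2.96 ms.
End-to-end = 156 ms.

156 ms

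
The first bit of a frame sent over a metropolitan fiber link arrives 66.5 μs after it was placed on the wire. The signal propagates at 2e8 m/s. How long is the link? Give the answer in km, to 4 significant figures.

d = s × t_prop = 200000000 × 6.65e-05 = 13.30 km.

13.30 km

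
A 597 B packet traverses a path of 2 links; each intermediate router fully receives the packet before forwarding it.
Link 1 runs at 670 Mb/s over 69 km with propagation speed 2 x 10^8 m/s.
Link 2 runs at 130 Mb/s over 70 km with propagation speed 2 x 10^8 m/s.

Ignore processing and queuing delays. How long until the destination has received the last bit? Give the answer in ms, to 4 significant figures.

L = 597 × 8 = 4776 bits.
Transmission delays (L/R per hop): 0.00712836, 0.0367385 ms; sum = 0.0438668 ms.
Propagation delays (d/s per hop): 0.345, 0.35 ms; sum = 0.695 ms.
End-to-end = 0.7389 ms.

0.7389 ms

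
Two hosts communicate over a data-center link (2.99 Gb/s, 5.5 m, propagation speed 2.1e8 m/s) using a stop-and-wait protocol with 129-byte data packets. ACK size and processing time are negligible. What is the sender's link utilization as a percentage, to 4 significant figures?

t_tx = L/R = 1032/2990000000 = 3.45151e-07 s.
t_prop = 5.5/210000000 = 2.61905e-08 s; RTT = 5.2381e-08 s.
Cycle = t_tx + RTT = 3.97531e-07 s.
Utilization = t_tx / cycle = 3.45151e-07/3.97531e-07 = 86.82 %.

86.82 %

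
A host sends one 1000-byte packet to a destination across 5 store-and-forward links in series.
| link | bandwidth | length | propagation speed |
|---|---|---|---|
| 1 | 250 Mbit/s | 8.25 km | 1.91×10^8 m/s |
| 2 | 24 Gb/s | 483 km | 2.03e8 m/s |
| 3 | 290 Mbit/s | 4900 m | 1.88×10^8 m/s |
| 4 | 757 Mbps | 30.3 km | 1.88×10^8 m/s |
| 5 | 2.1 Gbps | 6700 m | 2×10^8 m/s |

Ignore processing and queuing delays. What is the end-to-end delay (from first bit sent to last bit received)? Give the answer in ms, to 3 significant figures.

2.72 ms

L = 1000 × 8 = 8000 bits.
Transmission delays (L/R per hop): 0.032, 0.000333333, 0.0275862, 0.010568, 0.00380952 ms; sum = 0.0742971 ms.
Propagation delays (d/s per hop): 0.0431937, 2.37931, 0.0260638, 0.16117, 0.0335 ms; sum = 2.64324 ms.
End-to-end = 2.72 ms.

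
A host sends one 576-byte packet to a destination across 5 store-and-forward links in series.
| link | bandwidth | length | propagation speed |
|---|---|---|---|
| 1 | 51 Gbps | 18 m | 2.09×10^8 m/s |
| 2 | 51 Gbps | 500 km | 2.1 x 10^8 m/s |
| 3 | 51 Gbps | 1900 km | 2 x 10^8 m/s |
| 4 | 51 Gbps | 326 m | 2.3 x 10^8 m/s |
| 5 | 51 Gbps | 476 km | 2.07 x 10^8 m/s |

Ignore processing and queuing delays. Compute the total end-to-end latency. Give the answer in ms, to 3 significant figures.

L = 576 × 8 = 4608 bits.
Transmission delay per hop = L/R = 4608/51000000000 = 9.03529e-05 ms; 5 hops → 0.000451765 ms.
Propagation delays (d/s per hop): 8.61244e-05, 2.38095, 9.5, 0.00141739, 2.29952 ms; sum = 14.182 ms.
End-to-end = 14.2 ms.

14.2 ms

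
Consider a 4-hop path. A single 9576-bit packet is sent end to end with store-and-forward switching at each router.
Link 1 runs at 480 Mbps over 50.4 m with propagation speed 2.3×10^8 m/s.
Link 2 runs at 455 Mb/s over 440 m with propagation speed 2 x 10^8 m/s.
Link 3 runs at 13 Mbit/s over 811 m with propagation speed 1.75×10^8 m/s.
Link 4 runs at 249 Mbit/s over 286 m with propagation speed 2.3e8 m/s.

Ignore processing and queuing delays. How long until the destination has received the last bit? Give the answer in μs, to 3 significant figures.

Transmission delays (L/R per hop): 19.95, 21.0462, 736.615, 38.4578 μs; sum = 816.069 μs.
Propagation delays (d/s per hop): 0.21913, 2.2, 4.63429, 1.24348 μs; sum = 8.29689 μs.
End-to-end = 824 μs.

824 μs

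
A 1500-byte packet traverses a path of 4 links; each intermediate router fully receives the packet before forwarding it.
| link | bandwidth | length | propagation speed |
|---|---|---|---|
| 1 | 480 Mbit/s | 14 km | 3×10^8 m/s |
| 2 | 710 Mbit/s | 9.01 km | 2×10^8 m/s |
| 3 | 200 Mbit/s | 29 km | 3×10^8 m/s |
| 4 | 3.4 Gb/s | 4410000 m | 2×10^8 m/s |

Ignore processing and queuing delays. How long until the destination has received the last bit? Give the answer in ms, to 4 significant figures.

L = 1500 × 8 = 12000 bits.
Transmission delays (L/R per hop): 0.025, 0.0169014, 0.06, 0.00352941 ms; sum = 0.105431 ms.
Propagation delays (d/s per hop): 0.0466667, 0.04505, 0.0966667, 22.05 ms; sum = 22.2384 ms.
End-to-end = 22.34 ms.

22.34 ms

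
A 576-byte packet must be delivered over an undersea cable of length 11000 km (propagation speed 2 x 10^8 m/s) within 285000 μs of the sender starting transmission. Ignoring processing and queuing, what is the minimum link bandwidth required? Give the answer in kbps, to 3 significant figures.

20.0 kbps

L = 4608 bits.
Propagation delay = 11000000 / 200000000 = 55000 μs.
Transmission budget = 285000 − 55000 = 230000 μs.
R ≥ L / t_tx = 4608 bits / 0.23 s = 20.0 kbps.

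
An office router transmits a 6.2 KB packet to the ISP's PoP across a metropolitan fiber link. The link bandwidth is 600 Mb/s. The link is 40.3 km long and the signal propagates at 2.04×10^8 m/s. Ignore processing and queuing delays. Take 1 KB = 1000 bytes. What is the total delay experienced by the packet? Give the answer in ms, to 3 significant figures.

L = 49600 bits.
Transmission delay = L/R = 49600 / 600000000 = 0.0826667 ms.
Propagation delay = d/s = 40300 m / 204000000 m/s = 0.197549 ms.
Total = 0.280 ms.

0.280 ms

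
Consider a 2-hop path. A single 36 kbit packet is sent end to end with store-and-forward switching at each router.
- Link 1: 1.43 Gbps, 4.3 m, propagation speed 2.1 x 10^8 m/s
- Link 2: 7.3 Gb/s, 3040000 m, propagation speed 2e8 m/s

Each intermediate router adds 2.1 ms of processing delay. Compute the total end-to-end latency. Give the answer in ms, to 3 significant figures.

L = 36000 bits.
Transmission delays (L/R per hop): 0.0251748, 0.00493151 ms; sum = 0.0301063 ms.
Propagation delays (d/s per hop): 2.04762e-05, 15.2 ms; sum = 15.2 ms.
Processing at 1 router(s): 1 × 2.1 ms = 2.1 ms.
End-to-end = 17.3 ms.

17.3 ms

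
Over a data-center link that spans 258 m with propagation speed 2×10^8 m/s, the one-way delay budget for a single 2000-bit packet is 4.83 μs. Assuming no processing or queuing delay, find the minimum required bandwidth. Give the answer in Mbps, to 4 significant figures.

565.0 Mbps

Propagation delay = 258 / 200000000 = 1.29 μs.
Transmission budget = 4.83 − 1.29 = 3.54 μs.
R ≥ L / t_tx = 2000 bits / 3.54e-06 s = 565.0 Mbps.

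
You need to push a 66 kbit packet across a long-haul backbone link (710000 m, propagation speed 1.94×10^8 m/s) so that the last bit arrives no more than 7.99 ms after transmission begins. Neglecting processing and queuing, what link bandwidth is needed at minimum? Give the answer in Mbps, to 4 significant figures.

15.24 Mbps

Propagation delay = 710000 / 194000000 = 3.65979 ms.
Transmission budget = 7.99 − 3.65979 = 4.33021 ms.
R ≥ L / t_tx = 66000 bits / 0.00433021 s = 15.24 Mbps.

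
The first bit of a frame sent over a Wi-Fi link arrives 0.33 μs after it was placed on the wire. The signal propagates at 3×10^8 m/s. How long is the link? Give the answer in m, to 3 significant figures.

d = s × t_prop = 300000000 × 3.3e-07 = 99.0 m.

99.0 m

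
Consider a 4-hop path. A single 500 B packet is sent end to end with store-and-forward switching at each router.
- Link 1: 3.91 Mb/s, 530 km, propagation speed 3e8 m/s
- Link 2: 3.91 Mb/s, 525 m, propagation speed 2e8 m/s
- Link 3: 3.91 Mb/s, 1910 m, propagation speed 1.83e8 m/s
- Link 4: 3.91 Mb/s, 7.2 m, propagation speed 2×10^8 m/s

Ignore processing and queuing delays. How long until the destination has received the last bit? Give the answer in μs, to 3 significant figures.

L = 500 × 8 = 4000 bits.
Transmission delay per hop = L/R = 4000/3910000 = 1023.02 μs; 4 hops → 4092.07 μs.
Propagation delays (d/s per hop): 1766.67, 2.625, 10.4372, 0.036 μs; sum = 1779.76 μs.
End-to-end = 5870 μs.

5870 μs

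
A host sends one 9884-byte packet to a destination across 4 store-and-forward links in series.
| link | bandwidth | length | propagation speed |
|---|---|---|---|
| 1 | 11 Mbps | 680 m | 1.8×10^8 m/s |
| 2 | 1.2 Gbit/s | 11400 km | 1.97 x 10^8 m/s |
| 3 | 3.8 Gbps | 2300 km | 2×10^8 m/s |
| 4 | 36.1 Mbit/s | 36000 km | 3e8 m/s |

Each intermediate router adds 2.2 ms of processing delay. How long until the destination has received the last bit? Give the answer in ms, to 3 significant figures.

L = 9884 × 8 = 79072 bits.
Transmission delays (L/R per hop): 7.18836, 0.0658933, 0.0208084, 2.19036 ms; sum = 9.46543 ms.
Propagation delays (d/s per hop): 0.00377778, 57.868, 11.5, 120 ms; sum = 189.372 ms.
Processing at 3 router(s): 3 × 2.2 ms = 6.6 ms.
End-to-end = 205 ms.

205 ms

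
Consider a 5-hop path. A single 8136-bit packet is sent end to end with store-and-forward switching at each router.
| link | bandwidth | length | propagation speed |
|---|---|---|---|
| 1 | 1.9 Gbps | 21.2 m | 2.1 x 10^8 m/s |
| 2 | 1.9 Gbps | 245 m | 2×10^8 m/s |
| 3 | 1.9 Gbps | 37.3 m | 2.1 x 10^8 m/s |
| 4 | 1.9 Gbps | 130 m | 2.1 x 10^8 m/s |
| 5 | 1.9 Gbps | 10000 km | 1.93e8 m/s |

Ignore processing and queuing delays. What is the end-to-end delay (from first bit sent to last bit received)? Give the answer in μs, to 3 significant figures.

51800 μs

Transmission delay per hop = L/R = 8136/1900000000 = 4.28211 μs; 5 hops → 21.4105 μs.
Propagation delays (d/s per hop): 0.100952, 1.225, 0.177619, 0.619048, 51813.5 μs; sum = 51815.6 μs.
End-to-end = 51800 μs.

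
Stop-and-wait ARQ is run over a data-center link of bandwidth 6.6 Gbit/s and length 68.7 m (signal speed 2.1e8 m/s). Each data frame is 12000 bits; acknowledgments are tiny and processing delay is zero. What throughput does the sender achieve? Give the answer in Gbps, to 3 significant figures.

4.85 Gbps

t_tx = L/R = 12000/6600000000 = 1.81818e-06 s.
t_prop = 68.7/210000000 = 3.27143e-07 s; RTT = 6.54286e-07 s.
Cycle = t_tx + RTT = 2.47247e-06 s.
Throughput = L / cycle = 12000 / 2.47247e-06 = 4.85 Gbps.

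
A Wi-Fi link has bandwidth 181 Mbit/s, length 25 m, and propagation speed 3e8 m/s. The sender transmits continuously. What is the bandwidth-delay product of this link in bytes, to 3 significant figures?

1.89 bytes

Propagation delay = 25 / 300000000 = 8.33333e-08 s.
BDP = R × t_prop = 181000000 × 8.33333e-08 = 15.0833 bits.
In bytes: 15.0833/8 = 1.89 bytes.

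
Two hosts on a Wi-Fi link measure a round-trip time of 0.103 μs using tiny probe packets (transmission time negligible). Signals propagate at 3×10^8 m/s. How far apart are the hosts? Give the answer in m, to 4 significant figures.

One-way propagation = RTT/2 = 0.0515 μs.
d = s × t = 300000000 × 5.15e-08 = 15.45 m.

15.45 m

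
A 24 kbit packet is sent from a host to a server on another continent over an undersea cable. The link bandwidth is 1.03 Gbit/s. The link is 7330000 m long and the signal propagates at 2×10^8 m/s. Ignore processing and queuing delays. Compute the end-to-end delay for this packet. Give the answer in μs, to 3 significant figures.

36700 μs

L = 24000 bits.
Transmission delay = L/R = 24000 / 1030000000 = 23.301 μs.
Propagation delay = d/s = 7330000 m / 200000000 m/s = 36650 μs.
Total = 36700 μs.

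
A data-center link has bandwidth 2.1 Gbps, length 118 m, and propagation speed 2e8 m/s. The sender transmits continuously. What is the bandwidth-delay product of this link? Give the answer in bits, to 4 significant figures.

1239 bits

Propagation delay = 118 / 200000000 = 5.9e-07 s.
BDP = R × t_prop = 2100000000 × 5.9e-07 = 1239 bits.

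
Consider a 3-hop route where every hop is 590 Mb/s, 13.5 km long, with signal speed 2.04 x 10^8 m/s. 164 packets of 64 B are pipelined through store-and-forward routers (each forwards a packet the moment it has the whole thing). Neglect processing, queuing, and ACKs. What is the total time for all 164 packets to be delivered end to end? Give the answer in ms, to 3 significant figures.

0.343 ms

Per-hop transmission t_tx = L/R = 512/590000000 = 0.000867797 ms.
Per-hop propagation t_prop = 13500/204000000 = 0.0661765 ms.
Pipeline fill: first packet needs 3·t_tx to clear all hops; remaining 163 packets each add one t_tx.
Total = (3+164-1)·t_tx + 3·t_prop = 166·0.000867797 + 3·0.0661765 = 0.343 ms.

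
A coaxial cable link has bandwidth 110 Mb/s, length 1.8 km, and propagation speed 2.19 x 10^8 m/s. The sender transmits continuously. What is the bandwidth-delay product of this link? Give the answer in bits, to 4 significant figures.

904.1 bits

Propagation delay = 1800 / 219000000 = 8.21918e-06 s.
BDP = R × t_prop = 110000000 × 8.21918e-06 = 904.11 bits.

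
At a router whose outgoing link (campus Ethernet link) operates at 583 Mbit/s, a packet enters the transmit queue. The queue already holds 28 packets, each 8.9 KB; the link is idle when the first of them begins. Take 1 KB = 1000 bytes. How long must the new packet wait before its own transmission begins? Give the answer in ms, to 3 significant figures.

3.42 ms

Each queued packet: L/R = 71200/583000000 = 0.122127 ms.
28 queued → 3.41955 ms.
Queuing delay = 3.42 ms.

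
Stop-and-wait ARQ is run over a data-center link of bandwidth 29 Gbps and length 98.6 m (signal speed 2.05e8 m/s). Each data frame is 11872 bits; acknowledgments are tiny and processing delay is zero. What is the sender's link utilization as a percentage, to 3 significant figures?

29.9 %

t_tx = L/R = 11872/29000000000 = 4.09379e-07 s.
t_prop = 98.6/2.05e+08 = 4.80976e-07 s; RTT = 9.61951e-07 s.
Cycle = t_tx + RTT = 1.37133e-06 s.
Utilization = t_tx / cycle = 4.09379e-07/1.37133e-06 = 29.9 %.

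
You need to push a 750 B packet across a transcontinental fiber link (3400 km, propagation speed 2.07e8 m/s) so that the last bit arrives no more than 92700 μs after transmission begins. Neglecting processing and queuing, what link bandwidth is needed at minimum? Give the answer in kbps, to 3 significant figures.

L = 6000 bits.
Propagation delay = 3400000 / 2.07e+08 = 16425.1 μs.
Transmission budget = 92700 − 16425.1 = 76274.9 μs.
R ≥ L / t_tx = 6000 bits / 0.0762749 s = 78.7 kbps.

78.7 kbps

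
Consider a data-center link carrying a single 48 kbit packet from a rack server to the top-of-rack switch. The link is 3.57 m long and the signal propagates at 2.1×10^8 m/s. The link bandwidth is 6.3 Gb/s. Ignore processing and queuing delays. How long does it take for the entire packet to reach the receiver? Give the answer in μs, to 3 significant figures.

L = 48000 bits.
Transmission delay = L/R = 48000 / 6300000000 = 7.61905 μs.
Propagation delay = d/s = 3.57 m / 210000000 m/s = 0.017 μs.
Total = 7.64 μs.

7.64 μs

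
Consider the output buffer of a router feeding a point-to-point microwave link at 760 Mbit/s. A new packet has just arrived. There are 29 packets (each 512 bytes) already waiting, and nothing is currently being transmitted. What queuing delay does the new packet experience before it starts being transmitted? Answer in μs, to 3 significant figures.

Each queued packet: L/R = 4096/760000000 = 5.38947 μs.
29 queued → 156.295 μs.
Queuing delay = 156 μs.

156 μs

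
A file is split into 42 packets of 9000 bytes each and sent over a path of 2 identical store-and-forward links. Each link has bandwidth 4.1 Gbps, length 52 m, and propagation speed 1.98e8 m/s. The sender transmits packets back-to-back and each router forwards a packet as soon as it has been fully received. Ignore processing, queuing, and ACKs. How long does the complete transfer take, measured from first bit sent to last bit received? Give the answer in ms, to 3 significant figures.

Per-hop transmission t_tx = L/R = 72000/4.1e+09 = 0.017561 ms.
Per-hop propagation t_prop = 52/198000000 = 0.000262626 ms.
Pipeline fill: first packet needs 2·t_tx to clear all hops; remaining 41 packets each add one t_tx.
Total = (2+42-1)·t_tx + 2·t_prop = 43·0.017561 + 2·0.000262626 = 0.756 ms.

0.756 ms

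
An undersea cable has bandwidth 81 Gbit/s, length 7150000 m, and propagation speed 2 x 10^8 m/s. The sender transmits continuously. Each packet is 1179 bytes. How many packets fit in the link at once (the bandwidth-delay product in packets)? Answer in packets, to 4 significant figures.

307000 packets

Propagation delay = 7150000 / 200000000 = 0.03575 s.
BDP = R × t_prop = 81000000000 × 0.03575 = 2895750000 bits.
In packets of 9432 bits: 307000 packets.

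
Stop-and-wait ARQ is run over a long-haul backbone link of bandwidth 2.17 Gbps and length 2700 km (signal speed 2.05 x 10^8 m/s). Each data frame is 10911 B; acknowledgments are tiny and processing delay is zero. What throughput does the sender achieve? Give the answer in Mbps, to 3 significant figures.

t_tx = L/R = 87288/2170000000 = 4.02249e-05 s.
t_prop = 2700000/2.05e+08 = 0.0131707 s; RTT = 0.0263415 s.
Cycle = t_tx + RTT = 0.0263817 s.
Throughput = L / cycle = 87288 / 0.0263817 = 3.31 Mbps.

3.31 Mbps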